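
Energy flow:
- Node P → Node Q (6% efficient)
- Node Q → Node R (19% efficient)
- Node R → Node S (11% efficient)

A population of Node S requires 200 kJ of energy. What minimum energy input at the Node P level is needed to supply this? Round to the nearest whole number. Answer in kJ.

159490 kJ

Cumulative transfer efficiency: 0.06 × 0.19 × 0.11 = 0.001254
Node P energy = 200 / 0.001254 = 159490 kJ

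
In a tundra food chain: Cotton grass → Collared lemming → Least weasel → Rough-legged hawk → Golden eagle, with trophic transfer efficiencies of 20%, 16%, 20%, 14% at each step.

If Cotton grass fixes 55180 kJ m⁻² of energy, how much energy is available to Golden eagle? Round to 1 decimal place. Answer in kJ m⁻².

Collared lemming: 55180 × 0.2 = 11036 kJ m⁻²
Least weasel: 11036 × 0.16 = 1765.76 kJ m⁻²
Rough-legged hawk: 1765.76 × 0.2 = 353.152 kJ m⁻²
Golden eagle: 353.152 × 0.14 = 49.44128 kJ m⁻²

49.4 kJ m⁻²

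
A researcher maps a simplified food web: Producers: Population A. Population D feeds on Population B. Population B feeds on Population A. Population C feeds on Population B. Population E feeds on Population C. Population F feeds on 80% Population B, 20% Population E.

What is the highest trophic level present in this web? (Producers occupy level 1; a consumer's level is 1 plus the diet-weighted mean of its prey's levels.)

Population B: 1 + 1 = 2
Population C: 1 + 2 = 3
Population D: 1 + 2 = 3
Population E: 1 + 3 = 4
Population F: 1 + (0.8×2 + 0.2×4) = 3.4

4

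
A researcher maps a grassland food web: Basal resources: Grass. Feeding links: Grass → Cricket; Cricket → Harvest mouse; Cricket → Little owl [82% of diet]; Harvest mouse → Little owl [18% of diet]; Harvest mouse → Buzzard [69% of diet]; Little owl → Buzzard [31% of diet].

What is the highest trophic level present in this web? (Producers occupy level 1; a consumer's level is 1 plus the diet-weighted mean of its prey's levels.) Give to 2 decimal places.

Cricket: 1 + 1 = 2
Harvest mouse: 1 + 2 = 3
Little owl: 1 + (0.82×2 + 0.18×3) = 3.18
Buzzard: 1 + (0.69×3 + 0.31×3.18) = 4.0558

4.06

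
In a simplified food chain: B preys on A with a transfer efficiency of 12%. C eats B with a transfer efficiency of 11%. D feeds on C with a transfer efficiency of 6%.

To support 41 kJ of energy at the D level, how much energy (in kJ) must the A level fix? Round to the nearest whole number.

Cumulative transfer efficiency: 0.12 × 0.11 × 0.06 = 0.000792
A energy = 41 / 0.000792 = 51768 kJ

51768 kJ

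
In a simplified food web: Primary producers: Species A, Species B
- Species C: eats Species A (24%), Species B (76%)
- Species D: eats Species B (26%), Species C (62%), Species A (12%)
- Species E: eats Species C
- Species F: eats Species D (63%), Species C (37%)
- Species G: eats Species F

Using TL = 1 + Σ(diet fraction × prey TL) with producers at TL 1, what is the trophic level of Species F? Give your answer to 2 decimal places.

Species C: 1 + (0.24×1 + 0.76×1) = 2
Species D: 1 + (0.26×1 + 0.62×2 + 0.12×1) = 2.62
Species E: 1 + 2 = 3
Species F: 1 + (0.63×2.62 + 0.37×2) = 3.3906
Species G: 1 + 3.3906 = 4.3906

3.39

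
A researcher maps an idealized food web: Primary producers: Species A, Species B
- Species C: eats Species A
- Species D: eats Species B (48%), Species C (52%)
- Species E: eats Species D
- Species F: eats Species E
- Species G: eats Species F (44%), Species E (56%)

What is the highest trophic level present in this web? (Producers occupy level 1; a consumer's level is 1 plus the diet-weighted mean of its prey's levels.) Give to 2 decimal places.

Species C: 1 + 1 = 2
Species D: 1 + (0.48×1 + 0.52×2) = 2.52
Species E: 1 + 2.52 = 3.52
Species F: 1 + 3.52 = 4.52
Species G: 1 + (0.44×4.52 + 0.56×3.52) = 4.96

4.96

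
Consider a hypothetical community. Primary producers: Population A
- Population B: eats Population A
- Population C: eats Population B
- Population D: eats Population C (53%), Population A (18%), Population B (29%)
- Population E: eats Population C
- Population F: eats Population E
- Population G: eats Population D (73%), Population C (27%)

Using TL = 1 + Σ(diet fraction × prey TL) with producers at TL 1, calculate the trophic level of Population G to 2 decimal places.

Population B: 1 + 1 = 2
Population C: 1 + 2 = 3
Population D: 1 + (0.53×3 + 0.18×1 + 0.29×2) = 3.35
Population E: 1 + 3 = 4
Population F: 1 + 4 = 5
Population G: 1 + (0.73×3.35 + 0.27×3) = 4.2555

4.26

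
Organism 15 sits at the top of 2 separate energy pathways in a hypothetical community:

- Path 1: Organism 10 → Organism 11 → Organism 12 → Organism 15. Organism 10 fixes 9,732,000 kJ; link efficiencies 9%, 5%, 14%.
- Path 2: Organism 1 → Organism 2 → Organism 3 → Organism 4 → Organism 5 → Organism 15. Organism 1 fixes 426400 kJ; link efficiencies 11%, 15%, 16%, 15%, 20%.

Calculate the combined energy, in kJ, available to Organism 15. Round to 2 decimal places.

Path 1: 9732000 × 0.09 × 0.05 × 0.14 = 6131.16 kJ
Path 2: 426400 × 0.11 × 0.15 × 0.16 × 0.15 × 0.2 = 33.77088 kJ
Total at Organism 15: 6131.16 + 33.77088 = 6164.93088 kJ

6164.93 kJ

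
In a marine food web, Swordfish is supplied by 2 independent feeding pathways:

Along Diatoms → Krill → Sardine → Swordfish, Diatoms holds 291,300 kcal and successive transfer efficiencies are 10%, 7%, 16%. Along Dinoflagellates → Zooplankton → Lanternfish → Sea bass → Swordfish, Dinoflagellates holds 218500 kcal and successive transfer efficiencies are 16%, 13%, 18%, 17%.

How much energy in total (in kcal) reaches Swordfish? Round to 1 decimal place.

Via Diatoms: 291300 × 0.1 × 0.07 × 0.16 = 326.256 kcal
Via Dinoflagellates: 218500 × 0.16 × 0.13 × 0.18 × 0.17 = 139.07088 kcal
Total at Swordfish: 326.256 + 139.07088 = 465.32688 kcal

465.3 kcal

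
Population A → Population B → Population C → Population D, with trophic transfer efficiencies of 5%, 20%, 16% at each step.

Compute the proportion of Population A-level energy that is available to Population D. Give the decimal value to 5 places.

Product of link efficiencies: 0.05 × 0.2 × 0.16 = 0.0016

0.00160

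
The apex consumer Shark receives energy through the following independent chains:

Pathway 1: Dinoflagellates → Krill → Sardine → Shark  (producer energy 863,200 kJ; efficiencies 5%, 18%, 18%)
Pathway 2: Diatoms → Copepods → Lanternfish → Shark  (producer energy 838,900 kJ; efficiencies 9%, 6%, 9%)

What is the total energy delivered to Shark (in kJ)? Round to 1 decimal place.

1806.1 kJ

Pathway 1: 863200 × 0.05 × 0.18 × 0.18 = 1398.384 kJ
Pathway 2: 838900 × 0.09 × 0.06 × 0.09 = 407.7054 kJ
Total at Shark: 1398.384 + 407.7054 = 1806.0894 kJ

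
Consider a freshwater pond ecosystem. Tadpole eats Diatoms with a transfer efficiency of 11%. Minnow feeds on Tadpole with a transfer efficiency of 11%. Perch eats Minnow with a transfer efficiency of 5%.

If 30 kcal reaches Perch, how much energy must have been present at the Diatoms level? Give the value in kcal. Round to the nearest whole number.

49587 kcal

Cumulative transfer efficiency: 0.11 × 0.11 × 0.05 = 0.000605
Diatoms energy = 30 / 0.000605 = 49587 kcal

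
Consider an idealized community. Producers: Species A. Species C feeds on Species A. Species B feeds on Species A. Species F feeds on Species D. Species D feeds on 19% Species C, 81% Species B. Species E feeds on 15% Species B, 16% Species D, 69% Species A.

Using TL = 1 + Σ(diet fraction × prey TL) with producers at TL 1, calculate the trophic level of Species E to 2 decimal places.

Species B: 1 + 1 = 2
Species C: 1 + 1 = 2
Species D: 1 + (0.19×2 + 0.81×2) = 3
Species E: 1 + (0.15×2 + 0.16×3 + 0.69×1) = 2.47
Species F: 1 + 3 = 4

2.47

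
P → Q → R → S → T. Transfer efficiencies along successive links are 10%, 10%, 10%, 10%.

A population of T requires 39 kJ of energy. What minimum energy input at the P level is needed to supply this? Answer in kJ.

Cumulative transfer efficiency: 0.1 × 0.1 × 0.1 × 0.1 = 0.0001
P energy = 39 / 0.0001 = 390000 kJ

390000 kJ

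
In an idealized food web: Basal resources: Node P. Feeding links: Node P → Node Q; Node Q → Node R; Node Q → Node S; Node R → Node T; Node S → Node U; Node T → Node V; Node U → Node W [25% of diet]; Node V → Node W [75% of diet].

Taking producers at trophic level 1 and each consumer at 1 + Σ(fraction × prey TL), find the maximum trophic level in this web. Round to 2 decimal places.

Node Q: 1 + 1 = 2
Node R: 1 + 2 = 3
Node S: 1 + 2 = 3
Node T: 1 + 3 = 4
Node U: 1 + 3 = 4
Node V: 1 + 4 = 5
Node W: 1 + (0.25×4 + 0.75×5) = 5.75

5.75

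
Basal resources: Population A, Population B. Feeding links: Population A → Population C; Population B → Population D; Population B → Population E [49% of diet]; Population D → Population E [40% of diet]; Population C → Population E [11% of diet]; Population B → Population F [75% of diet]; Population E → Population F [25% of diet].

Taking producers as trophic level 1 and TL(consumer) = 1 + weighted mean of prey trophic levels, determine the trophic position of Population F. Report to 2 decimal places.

Population C: 1 + 1 = 2
Population D: 1 + 1 = 2
Population E: 1 + (0.49×1 + 0.4×2 + 0.11×2) = 2.51
Population F: 1 + (0.75×1 + 0.25×2.51) = 2.3775

2.38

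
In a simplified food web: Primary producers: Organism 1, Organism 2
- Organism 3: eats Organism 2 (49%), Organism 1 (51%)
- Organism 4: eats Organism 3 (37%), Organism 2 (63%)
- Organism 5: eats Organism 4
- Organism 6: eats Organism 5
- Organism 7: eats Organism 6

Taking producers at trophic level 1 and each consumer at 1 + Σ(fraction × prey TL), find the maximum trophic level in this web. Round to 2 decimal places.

5.37

Organism 3: 1 + (0.49×1 + 0.51×1) = 2
Organism 4: 1 + (0.37×2 + 0.63×1) = 2.37
Organism 5: 1 + 2.37 = 3.37
Organism 6: 1 + 3.37 = 4.37
Organism 7: 1 + 4.37 = 5.37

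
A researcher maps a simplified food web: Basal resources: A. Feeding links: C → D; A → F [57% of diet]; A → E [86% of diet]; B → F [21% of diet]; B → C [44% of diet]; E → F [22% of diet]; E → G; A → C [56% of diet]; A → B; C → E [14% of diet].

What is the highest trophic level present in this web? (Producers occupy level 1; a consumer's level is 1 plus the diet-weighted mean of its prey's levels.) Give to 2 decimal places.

B: 1 + 1 = 2
C: 1 + (0.44×2 + 0.56×1) = 2.44
D: 1 + 2.44 = 3.44
E: 1 + (0.86×1 + 0.14×2.44) = 2.2016
F: 1 + (0.21×2 + 0.57×1 + 0.22×2.2016) = 2.474352
G: 1 + 2.2016 = 3.2016

3.44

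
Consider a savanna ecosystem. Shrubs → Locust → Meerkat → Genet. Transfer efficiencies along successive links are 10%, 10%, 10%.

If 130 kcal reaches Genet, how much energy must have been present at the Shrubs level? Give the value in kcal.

130000 kcal

Cumulative transfer efficiency: 0.1 × 0.1 × 0.1 = 0.001
Shrubs energy = 130 / 0.001 = 130000 kcal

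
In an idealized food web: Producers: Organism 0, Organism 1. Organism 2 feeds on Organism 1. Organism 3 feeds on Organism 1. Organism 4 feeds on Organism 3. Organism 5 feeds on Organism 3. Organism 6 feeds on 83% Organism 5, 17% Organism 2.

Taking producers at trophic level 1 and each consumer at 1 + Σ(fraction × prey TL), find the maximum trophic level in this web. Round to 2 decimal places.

Organism 2: 1 + 1 = 2
Organism 3: 1 + 1 = 2
Organism 4: 1 + 2 = 3
Organism 5: 1 + 2 = 3
Organism 6: 1 + (0.83×3 + 0.17×2) = 3.83

3.83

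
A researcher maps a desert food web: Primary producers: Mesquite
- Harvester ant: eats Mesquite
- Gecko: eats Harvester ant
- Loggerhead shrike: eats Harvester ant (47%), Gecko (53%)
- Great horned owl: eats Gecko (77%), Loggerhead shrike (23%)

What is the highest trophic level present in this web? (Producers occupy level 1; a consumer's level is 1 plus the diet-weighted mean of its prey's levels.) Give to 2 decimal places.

Harvester ant: 1 + 1 = 2
Gecko: 1 + 2 = 3
Loggerhead shrike: 1 + (0.47×2 + 0.53×3) = 3.53
Great horned owl: 1 + (0.77×3 + 0.23×3.53) = 4.1219

4.12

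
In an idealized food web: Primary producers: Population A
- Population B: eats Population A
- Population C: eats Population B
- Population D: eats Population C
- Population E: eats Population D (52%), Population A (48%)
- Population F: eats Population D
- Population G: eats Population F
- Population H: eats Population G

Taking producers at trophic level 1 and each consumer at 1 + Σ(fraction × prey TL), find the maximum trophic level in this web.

7

Population B: 1 + 1 = 2
Population C: 1 + 2 = 3
Population D: 1 + 3 = 4
Population E: 1 + (0.52×4 + 0.48×1) = 3.56
Population F: 1 + 4 = 5
Population G: 1 + 5 = 6
Population H: 1 + 6 = 7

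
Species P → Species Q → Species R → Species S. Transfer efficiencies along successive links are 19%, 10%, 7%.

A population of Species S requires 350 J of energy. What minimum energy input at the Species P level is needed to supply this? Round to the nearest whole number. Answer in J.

Cumulative transfer efficiency: 0.19 × 0.1 × 0.07 = 0.00133
Species P energy = 350 / 0.00133 = 263158 J

263158 J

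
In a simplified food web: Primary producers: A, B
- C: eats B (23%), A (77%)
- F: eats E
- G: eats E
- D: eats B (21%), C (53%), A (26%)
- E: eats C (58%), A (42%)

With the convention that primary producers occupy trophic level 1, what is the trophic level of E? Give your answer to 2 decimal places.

C: 1 + (0.23×1 + 0.77×1) = 2
D: 1 + (0.21×1 + 0.53×2 + 0.26×1) = 2.53
E: 1 + (0.58×2 + 0.42×1) = 2.58
F: 1 + 2.58 = 3.58
G: 1 + 2.58 = 3.58

2.58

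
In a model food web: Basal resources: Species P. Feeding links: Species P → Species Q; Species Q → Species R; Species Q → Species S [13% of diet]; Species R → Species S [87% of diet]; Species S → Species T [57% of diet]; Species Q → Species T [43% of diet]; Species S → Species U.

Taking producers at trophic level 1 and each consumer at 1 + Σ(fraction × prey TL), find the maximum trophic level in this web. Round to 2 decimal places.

Species Q: 1 + 1 = 2
Species R: 1 + 2 = 3
Species S: 1 + (0.13×2 + 0.87×3) = 3.87
Species T: 1 + (0.57×3.87 + 0.43×2) = 4.0659
Species U: 1 + 3.87 = 4.87

4.87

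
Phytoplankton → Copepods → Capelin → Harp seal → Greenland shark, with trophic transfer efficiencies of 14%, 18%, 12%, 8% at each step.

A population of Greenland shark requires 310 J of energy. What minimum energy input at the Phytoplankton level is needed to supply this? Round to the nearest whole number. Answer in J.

Cumulative transfer efficiency: 0.14 × 0.18 × 0.12 × 0.08 = 0.00024192
Phytoplankton energy = 310 / 0.00024192 = 1281415 J

1281415 J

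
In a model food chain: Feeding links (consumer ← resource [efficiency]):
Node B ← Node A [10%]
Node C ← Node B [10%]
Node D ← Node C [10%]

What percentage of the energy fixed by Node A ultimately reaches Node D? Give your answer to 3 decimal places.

0.100%

Product of link efficiencies: 0.1 × 0.1 × 0.1 = 0.001
As a percentage: 0.001 × 100 = 0.100%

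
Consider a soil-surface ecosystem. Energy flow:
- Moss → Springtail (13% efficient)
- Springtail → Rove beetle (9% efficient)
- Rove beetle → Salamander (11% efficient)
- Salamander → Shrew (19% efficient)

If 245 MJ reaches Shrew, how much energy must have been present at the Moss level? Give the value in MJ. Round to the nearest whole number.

Cumulative transfer efficiency: 0.13 × 0.09 × 0.11 × 0.19 = 0.00024453
Moss energy = 245 / 0.00024453 = 1001922 MJ

1001922 MJ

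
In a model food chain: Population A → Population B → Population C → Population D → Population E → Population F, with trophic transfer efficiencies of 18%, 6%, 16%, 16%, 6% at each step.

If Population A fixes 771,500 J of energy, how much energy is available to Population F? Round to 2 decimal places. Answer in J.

12.80 J

Population B: 771500 × 0.18 = 138870 J
Population C: 138870 × 0.06 = 8332.2 J
Population D: 8332.2 × 0.16 = 1333.152 J
Population E: 1333.152 × 0.16 = 213.30432 J
Population F: 213.30432 × 0.06 = 12.7982592 J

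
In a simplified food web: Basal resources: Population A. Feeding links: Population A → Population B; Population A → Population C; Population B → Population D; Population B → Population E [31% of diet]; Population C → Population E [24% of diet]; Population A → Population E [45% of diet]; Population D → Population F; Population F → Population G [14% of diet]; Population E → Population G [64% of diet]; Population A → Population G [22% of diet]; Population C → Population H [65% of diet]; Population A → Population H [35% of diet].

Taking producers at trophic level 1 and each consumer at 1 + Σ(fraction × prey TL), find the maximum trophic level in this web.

4

Population B: 1 + 1 = 2
Population C: 1 + 1 = 2
Population D: 1 + 2 = 3
Population E: 1 + (0.31×2 + 0.24×2 + 0.45×1) = 2.55
Population F: 1 + 3 = 4
Population G: 1 + (0.14×4 + 0.64×2.55 + 0.22×1) = 3.412
Population H: 1 + (0.65×2 + 0.35×1) = 2.65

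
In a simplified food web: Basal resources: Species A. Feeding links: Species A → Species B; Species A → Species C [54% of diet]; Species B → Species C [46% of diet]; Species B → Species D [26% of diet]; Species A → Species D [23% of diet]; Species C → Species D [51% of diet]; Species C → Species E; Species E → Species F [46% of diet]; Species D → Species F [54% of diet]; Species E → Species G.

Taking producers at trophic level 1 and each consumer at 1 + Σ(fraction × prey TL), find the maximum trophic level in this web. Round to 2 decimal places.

4.46

Species B: 1 + 1 = 2
Species C: 1 + (0.54×1 + 0.46×2) = 2.46
Species D: 1 + (0.26×2 + 0.23×1 + 0.51×2.46) = 3.0046
Species E: 1 + 2.46 = 3.46
Species F: 1 + (0.46×3.46 + 0.54×3.0046) = 4.214084
Species G: 1 + 3.46 = 4.46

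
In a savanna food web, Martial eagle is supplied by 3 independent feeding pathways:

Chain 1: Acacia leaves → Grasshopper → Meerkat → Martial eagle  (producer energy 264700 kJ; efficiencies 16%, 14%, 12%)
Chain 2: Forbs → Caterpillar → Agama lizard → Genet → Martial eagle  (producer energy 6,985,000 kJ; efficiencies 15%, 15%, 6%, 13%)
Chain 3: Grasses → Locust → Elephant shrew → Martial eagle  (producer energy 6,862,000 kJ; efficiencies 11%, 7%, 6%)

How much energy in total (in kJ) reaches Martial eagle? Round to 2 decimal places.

5107.63 kJ

Chain 1: 264700 × 0.16 × 0.14 × 0.12 = 711.5136 kJ
Chain 2: 6985000 × 0.15 × 0.15 × 0.06 × 0.13 = 1225.8675 kJ
Chain 3: 6862000 × 0.11 × 0.07 × 0.06 = 3170.244 kJ
Total at Martial eagle: 711.5136 + 1225.8675 + 3170.244 = 5107.6251 kJ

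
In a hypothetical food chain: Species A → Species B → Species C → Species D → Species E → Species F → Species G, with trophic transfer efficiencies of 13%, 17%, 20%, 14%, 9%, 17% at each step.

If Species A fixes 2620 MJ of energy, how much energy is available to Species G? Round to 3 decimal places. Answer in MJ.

Species B: 2620 × 0.13 = 340.6 MJ
Species C: 340.6 × 0.17 = 57.902 MJ
Species D: 57.902 × 0.2 = 11.5804 MJ
Species E: 11.5804 × 0.14 = 1.621256 MJ
Species F: 1.621256 × 0.09 = 0.14591304 MJ
Species G: 0.14591304 × 0.17 = 0.0248052168 MJ

0.025 MJ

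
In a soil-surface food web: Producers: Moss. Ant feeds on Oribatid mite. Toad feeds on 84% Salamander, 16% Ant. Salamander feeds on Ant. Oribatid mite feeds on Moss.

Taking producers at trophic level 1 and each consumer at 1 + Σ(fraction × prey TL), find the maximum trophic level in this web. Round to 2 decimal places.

4.84

Oribatid mite: 1 + 1 = 2
Ant: 1 + 2 = 3
Salamander: 1 + 3 = 4
Toad: 1 + (0.84×4 + 0.16×3) = 4.84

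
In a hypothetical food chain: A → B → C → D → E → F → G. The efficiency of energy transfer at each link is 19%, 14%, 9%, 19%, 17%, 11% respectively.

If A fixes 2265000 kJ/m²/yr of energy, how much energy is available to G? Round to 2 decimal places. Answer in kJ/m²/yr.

19.27 kJ/m²/yr

B: 2265000 × 0.19 = 430350 kJ/m²/yr
C: 430350 × 0.14 = 60249 kJ/m²/yr
D: 60249 × 0.09 = 5422.41 kJ/m²/yr
E: 5422.41 × 0.19 = 1030.2579 kJ/m²/yr
F: 1030.2579 × 0.17 = 175.143843 kJ/m²/yr
G: 175.143843 × 0.11 = 19.26582273 kJ/m²/yr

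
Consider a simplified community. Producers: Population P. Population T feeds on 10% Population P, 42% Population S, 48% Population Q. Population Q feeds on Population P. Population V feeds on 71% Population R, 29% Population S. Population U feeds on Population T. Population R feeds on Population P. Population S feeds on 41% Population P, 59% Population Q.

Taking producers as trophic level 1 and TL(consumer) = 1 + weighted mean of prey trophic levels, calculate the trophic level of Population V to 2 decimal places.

Population Q: 1 + 1 = 2
Population R: 1 + 1 = 2
Population S: 1 + (0.41×1 + 0.59×2) = 2.59
Population T: 1 + (0.1×1 + 0.42×2.59 + 0.48×2) = 3.1478
Population U: 1 + 3.1478 = 4.1478
Population V: 1 + (0.71×2 + 0.29×2.59) = 3.1711

3.17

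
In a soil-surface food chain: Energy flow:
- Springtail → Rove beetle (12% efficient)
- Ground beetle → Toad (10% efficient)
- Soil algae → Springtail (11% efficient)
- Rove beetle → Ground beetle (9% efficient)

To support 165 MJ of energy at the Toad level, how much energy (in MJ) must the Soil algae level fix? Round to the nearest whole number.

Cumulative transfer efficiency: 0.11 × 0.12 × 0.09 × 0.1 = 0.0001188
Soil algae energy = 165 / 0.0001188 = 1388889 MJ

1388889 MJ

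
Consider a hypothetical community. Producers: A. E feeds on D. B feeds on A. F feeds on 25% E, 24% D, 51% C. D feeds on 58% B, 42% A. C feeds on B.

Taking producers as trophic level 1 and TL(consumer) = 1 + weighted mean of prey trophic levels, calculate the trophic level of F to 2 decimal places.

4.04

B: 1 + 1 = 2
C: 1 + 2 = 3
D: 1 + (0.58×2 + 0.42×1) = 2.58
E: 1 + 2.58 = 3.58
F: 1 + (0.25×3.58 + 0.24×2.58 + 0.51×3) = 4.0442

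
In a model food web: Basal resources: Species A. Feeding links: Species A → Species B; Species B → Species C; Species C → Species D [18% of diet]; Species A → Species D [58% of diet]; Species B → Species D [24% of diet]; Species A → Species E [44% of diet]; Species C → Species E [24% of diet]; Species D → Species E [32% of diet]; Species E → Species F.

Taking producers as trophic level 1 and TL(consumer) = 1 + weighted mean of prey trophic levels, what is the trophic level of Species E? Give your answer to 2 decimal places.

2.99

Species B: 1 + 1 = 2
Species C: 1 + 2 = 3
Species D: 1 + (0.18×3 + 0.58×1 + 0.24×2) = 2.6
Species E: 1 + (0.44×1 + 0.24×3 + 0.32×2.6) = 2.992
Species F: 1 + 2.992 = 3.992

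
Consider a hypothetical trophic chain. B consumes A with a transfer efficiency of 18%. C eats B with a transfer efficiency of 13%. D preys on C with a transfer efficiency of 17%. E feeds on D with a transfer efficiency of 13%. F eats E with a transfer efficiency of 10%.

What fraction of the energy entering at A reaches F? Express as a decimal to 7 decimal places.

0.0000517

Product of link efficiencies: 0.18 × 0.13 × 0.17 × 0.13 × 0.1 = 0.000051714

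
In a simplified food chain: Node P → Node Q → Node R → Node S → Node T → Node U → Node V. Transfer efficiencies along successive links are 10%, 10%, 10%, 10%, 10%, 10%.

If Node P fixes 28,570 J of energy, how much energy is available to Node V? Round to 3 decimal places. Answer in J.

0.029 J

Node Q: 28570 × 0.1 = 2857 J
Node R: 2857 × 0.1 = 285.7 J
Node S: 285.7 × 0.1 = 28.57 J
Node T: 28.57 × 0.1 = 2.857 J
Node U: 2.857 × 0.1 = 0.2857 J
Node V: 0.2857 × 0.1 = 0.02857 J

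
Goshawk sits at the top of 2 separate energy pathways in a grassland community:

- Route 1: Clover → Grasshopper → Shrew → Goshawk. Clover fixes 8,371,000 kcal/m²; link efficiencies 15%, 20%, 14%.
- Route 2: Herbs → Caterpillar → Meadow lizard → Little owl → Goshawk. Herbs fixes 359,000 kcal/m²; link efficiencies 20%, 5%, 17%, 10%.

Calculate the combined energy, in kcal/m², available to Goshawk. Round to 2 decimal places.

35219.23 kcal/m²

Route 1: 8371000 × 0.15 × 0.2 × 0.14 = 35158.2 kcal/m²
Route 2: 359000 × 0.2 × 0.05 × 0.17 × 0.1 = 61.03 kcal/m²
Total at Goshawk: 35158.2 + 61.03 = 35219.23 kcal/m²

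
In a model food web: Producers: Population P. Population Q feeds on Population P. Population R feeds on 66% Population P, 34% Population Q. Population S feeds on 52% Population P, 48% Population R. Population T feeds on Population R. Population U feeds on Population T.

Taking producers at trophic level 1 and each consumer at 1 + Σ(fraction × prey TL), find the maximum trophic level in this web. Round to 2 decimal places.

4.34

Population Q: 1 + 1 = 2
Population R: 1 + (0.66×1 + 0.34×2) = 2.34
Population S: 1 + (0.52×1 + 0.48×2.34) = 2.6432
Population T: 1 + 2.34 = 3.34
Population U: 1 + 3.34 = 4.34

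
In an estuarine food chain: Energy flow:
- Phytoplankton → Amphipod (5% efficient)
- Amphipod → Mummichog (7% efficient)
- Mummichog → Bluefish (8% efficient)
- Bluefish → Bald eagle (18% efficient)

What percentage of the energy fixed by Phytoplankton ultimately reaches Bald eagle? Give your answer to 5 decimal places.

Product of link efficiencies: 0.05 × 0.07 × 0.08 × 0.18 = 0.0000504
As a percentage: 0.0000504 × 100 = 0.00504%

0.00504%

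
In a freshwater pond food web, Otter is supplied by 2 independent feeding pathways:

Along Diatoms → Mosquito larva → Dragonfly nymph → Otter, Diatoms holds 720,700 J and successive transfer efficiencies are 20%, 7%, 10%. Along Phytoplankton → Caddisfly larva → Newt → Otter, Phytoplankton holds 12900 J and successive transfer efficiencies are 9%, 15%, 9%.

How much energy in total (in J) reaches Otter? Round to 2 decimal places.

1024.65 J

Via Diatoms: 720700 × 0.2 × 0.07 × 0.1 = 1008.98 J
Via Phytoplankton: 12900 × 0.09 × 0.15 × 0.09 = 15.6735 J
Total at Otter: 1008.98 + 15.6735 = 1024.6535 J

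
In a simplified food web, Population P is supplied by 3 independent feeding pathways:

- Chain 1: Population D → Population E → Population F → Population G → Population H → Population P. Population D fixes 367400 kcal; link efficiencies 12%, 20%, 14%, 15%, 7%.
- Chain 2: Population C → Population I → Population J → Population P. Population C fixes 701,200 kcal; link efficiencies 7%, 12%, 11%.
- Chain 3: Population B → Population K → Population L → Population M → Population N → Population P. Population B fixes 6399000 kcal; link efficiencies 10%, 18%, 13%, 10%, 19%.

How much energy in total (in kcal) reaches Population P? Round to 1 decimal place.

Chain 1: 367400 × 0.12 × 0.2 × 0.14 × 0.15 × 0.07 = 12.961872 kcal
Chain 2: 701200 × 0.07 × 0.12 × 0.11 = 647.9088 kcal
Chain 3: 6399000 × 0.1 × 0.18 × 0.13 × 0.1 × 0.19 = 284.49954 kcal
Total at Population P: 12.961872 + 647.9088 + 284.49954 = 945.370212 kcal

945.4 kcal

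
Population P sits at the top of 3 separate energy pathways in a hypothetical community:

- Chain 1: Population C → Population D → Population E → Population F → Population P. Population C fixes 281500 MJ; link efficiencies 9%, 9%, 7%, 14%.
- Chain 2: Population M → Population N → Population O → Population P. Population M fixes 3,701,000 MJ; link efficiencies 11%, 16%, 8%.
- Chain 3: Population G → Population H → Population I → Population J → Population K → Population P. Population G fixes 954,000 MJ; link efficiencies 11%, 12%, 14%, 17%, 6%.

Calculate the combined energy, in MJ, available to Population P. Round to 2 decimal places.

Chain 1: 281500 × 0.09 × 0.09 × 0.07 × 0.14 = 22.34547 MJ
Chain 2: 3701000 × 0.11 × 0.16 × 0.08 = 5211.008 MJ
Chain 3: 954000 × 0.11 × 0.12 × 0.14 × 0.17 × 0.06 = 17.9825184 MJ
Total at Population P: 22.34547 + 5211.008 + 17.9825184 = 5251.3359884 MJ

5251.34 MJ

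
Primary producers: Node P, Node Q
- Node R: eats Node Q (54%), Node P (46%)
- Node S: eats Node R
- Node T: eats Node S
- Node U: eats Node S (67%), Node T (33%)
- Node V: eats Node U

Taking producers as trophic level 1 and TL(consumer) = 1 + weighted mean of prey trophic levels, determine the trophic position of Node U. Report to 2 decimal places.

Node R: 1 + (0.54×1 + 0.46×1) = 2
Node S: 1 + 2 = 3
Node T: 1 + 3 = 4
Node U: 1 + (0.67×3 + 0.33×4) = 4.33
Node V: 1 + 4.33 = 5.33

4.33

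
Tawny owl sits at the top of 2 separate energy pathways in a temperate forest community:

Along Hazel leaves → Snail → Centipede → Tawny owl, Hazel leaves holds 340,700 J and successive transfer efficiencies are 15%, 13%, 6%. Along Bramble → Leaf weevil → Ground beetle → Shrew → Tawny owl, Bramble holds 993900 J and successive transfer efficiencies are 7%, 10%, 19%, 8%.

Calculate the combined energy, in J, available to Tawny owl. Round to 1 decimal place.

Via Hazel leaves: 340700 × 0.15 × 0.13 × 0.06 = 398.619 J
Via Bramble: 993900 × 0.07 × 0.1 × 0.19 × 0.08 = 105.75096 J
Total at Tawny owl: 398.619 + 105.75096 = 504.36996 J

504.4 J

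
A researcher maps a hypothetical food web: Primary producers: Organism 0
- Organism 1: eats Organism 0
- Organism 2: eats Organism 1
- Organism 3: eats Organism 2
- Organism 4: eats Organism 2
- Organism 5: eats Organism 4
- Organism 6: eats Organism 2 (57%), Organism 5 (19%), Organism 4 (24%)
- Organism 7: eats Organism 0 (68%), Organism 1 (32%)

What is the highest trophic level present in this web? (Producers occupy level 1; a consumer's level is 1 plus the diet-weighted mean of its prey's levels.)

5

Organism 1: 1 + 1 = 2
Organism 2: 1 + 2 = 3
Organism 3: 1 + 3 = 4
Organism 4: 1 + 3 = 4
Organism 5: 1 + 4 = 5
Organism 6: 1 + (0.57×3 + 0.19×5 + 0.24×4) = 4.62
Organism 7: 1 + (0.68×1 + 0.32×2) = 2.32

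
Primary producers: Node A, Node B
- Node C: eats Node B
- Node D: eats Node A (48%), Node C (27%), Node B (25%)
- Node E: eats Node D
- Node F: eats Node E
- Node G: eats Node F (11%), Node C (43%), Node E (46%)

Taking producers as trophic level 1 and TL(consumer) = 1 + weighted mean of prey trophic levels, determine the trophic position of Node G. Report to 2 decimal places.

Node C: 1 + 1 = 2
Node D: 1 + (0.48×1 + 0.27×2 + 0.25×1) = 2.27
Node E: 1 + 2.27 = 3.27
Node F: 1 + 3.27 = 4.27
Node G: 1 + (0.11×4.27 + 0.43×2 + 0.46×3.27) = 3.8339

3.83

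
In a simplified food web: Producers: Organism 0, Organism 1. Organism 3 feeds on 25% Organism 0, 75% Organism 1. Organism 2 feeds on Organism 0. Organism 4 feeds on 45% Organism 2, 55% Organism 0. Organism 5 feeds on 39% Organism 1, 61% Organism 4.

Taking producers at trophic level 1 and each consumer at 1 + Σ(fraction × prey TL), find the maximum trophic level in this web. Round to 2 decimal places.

2.88

Organism 2: 1 + 1 = 2
Organism 3: 1 + (0.25×1 + 0.75×1) = 2
Organism 4: 1 + (0.45×2 + 0.55×1) = 2.45
Organism 5: 1 + (0.39×1 + 0.61×2.45) = 2.8845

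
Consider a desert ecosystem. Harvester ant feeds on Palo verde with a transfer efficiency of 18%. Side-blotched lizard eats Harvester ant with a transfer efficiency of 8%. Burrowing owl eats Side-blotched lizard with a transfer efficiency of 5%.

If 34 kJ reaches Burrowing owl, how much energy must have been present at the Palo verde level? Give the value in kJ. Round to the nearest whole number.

47222 kJ

Cumulative transfer efficiency: 0.18 × 0.08 × 0.05 = 0.00072
Palo verde energy = 34 / 0.00072 = 47222 kJ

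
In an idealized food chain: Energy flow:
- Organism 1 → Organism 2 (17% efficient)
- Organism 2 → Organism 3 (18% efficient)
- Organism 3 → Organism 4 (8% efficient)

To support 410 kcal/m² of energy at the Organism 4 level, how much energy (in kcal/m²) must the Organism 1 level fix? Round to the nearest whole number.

167484 kcal/m²

Cumulative transfer efficiency: 0.17 × 0.18 × 0.08 = 0.002448
Organism 1 energy = 410 / 0.002448 = 167484 kcal/m²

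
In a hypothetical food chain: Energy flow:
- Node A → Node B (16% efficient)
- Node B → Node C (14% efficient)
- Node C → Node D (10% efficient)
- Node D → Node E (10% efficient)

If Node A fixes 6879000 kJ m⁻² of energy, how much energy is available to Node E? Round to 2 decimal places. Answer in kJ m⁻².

1540.90 kJ m⁻²

Node B: 6879000 × 0.16 = 1100640 kJ m⁻²
Node C: 1100640 × 0.14 = 154089.6 kJ m⁻²
Node D: 154089.6 × 0.1 = 15408.96 kJ m⁻²
Node E: 15408.96 × 0.1 = 1540.896 kJ m⁻²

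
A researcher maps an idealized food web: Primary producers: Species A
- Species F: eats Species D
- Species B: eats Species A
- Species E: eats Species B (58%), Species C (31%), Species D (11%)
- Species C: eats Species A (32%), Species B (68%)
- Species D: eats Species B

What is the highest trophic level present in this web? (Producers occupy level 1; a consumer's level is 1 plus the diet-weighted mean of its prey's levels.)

Species B: 1 + 1 = 2
Species C: 1 + (0.32×1 + 0.68×2) = 2.68
Species D: 1 + 2 = 3
Species E: 1 + (0.58×2 + 0.31×2.68 + 0.11×3) = 3.3208
Species F: 1 + 3 = 4

4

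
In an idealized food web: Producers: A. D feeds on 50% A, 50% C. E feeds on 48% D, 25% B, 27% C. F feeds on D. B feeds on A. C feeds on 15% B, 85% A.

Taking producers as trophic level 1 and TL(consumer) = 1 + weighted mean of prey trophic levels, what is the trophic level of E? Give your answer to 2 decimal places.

3.32

B: 1 + 1 = 2
C: 1 + (0.15×2 + 0.85×1) = 2.15
D: 1 + (0.5×1 + 0.5×2.15) = 2.575
E: 1 + (0.48×2.575 + 0.25×2 + 0.27×2.15) = 3.3165
F: 1 + 2.575 = 3.575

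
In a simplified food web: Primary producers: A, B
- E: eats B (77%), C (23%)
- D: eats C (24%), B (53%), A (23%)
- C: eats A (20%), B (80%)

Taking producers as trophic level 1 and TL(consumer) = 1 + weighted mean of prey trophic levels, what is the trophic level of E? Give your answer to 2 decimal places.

C: 1 + (0.2×1 + 0.8×1) = 2
D: 1 + (0.24×2 + 0.53×1 + 0.23×1) = 2.24
E: 1 + (0.77×1 + 0.23×2) = 2.23

2.23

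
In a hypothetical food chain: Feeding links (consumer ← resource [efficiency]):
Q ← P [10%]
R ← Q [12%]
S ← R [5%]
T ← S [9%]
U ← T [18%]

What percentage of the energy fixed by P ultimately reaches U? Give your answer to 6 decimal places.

Product of link efficiencies: 0.1 × 0.12 × 0.05 × 0.09 × 0.18 = 0.00000972
As a percentage: 0.00000972 × 100 = 0.000972%

0.000972%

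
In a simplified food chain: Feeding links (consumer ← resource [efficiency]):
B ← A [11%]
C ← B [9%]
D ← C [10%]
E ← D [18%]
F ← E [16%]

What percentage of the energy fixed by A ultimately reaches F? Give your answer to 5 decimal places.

Product of link efficiencies: 0.11 × 0.09 × 0.1 × 0.18 × 0.16 = 0.000028512
As a percentage: 0.000028512 × 100 = 0.00285%

0.00285%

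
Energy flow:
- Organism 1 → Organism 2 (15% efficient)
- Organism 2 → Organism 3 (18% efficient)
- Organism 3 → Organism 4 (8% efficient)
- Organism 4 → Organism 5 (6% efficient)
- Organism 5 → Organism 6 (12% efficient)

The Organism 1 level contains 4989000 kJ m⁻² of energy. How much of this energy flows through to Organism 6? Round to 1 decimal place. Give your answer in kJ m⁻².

77.6 kJ m⁻²

Organism 2: 4989000 × 0.15 = 748350 kJ m⁻²
Organism 3: 748350 × 0.18 = 134703 kJ m⁻²
Organism 4: 134703 × 0.08 = 10776.24 kJ m⁻²
Organism 5: 10776.24 × 0.06 = 646.5744 kJ m⁻²
Organism 6: 646.5744 × 0.12 = 77.588928 kJ m⁻²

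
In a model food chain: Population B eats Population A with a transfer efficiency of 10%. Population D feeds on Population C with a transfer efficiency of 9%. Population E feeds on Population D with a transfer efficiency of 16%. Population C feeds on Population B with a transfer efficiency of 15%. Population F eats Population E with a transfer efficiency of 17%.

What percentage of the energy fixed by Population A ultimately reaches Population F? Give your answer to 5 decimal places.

Product of link efficiencies: 0.1 × 0.15 × 0.09 × 0.16 × 0.17 = 0.00003672
As a percentage: 0.00003672 × 100 = 0.00367%

0.00367%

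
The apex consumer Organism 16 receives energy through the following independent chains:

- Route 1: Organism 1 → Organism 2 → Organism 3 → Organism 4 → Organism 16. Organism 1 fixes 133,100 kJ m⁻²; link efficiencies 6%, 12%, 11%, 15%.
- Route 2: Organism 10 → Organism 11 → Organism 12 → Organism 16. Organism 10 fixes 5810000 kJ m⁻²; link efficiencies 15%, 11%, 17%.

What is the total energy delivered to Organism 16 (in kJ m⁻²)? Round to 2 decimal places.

Route 1: 133100 × 0.06 × 0.12 × 0.11 × 0.15 = 15.81228 kJ m⁻²
Route 2: 5810000 × 0.15 × 0.11 × 0.17 = 16297.05 kJ m⁻²
Total at Organism 16: 15.81228 + 16297.05 = 16312.86228 kJ m⁻²

16312.86 kJ m⁻²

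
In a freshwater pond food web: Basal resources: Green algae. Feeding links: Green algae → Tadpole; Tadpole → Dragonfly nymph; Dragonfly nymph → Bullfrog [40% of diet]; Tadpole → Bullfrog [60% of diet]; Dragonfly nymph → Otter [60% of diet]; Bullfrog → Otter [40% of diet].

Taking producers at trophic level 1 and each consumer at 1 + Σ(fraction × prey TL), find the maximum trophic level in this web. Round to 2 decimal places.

Tadpole: 1 + 1 = 2
Dragonfly nymph: 1 + 2 = 3
Bullfrog: 1 + (0.4×3 + 0.6×2) = 3.4
Otter: 1 + (0.6×3 + 0.4×3.4) = 4.16

4.16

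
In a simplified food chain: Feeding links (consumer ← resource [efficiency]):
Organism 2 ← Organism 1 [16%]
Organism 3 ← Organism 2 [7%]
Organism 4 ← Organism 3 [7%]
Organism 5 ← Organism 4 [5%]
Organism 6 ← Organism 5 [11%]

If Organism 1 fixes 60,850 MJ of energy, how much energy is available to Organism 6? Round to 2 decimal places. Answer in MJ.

0.26 MJ

Organism 2: 60850 × 0.16 = 9736 MJ
Organism 3: 9736 × 0.07 = 681.52 MJ
Organism 4: 681.52 × 0.07 = 47.7064 MJ
Organism 5: 47.7064 × 0.05 = 2.38532 MJ
Organism 6: 2.38532 × 0.11 = 0.2623852 MJ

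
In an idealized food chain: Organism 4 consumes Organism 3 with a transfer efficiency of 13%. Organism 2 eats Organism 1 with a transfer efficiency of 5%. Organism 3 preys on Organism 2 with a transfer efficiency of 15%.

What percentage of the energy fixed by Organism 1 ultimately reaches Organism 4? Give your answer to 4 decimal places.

0.0975%

Product of link efficiencies: 0.05 × 0.15 × 0.13 = 0.000975
As a percentage: 0.000975 × 100 = 0.0975%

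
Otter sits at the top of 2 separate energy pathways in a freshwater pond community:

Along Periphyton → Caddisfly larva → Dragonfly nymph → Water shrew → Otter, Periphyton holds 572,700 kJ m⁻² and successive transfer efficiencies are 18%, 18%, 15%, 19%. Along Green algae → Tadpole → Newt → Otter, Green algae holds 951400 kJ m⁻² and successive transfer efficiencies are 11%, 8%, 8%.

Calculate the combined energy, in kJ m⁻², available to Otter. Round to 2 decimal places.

1198.62 kJ m⁻²

Via Periphyton: 572700 × 0.18 × 0.18 × 0.15 × 0.19 = 528.83118 kJ m⁻²
Via Green algae: 951400 × 0.11 × 0.08 × 0.08 = 669.7856 kJ m⁻²
Total at Otter: 528.83118 + 669.7856 = 1198.61678 kJ m⁻²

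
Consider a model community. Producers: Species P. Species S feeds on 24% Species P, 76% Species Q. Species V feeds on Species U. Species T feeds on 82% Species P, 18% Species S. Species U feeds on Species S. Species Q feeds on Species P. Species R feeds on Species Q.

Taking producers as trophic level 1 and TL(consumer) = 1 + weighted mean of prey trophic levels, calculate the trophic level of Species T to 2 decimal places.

2.32

Species Q: 1 + 1 = 2
Species R: 1 + 2 = 3
Species S: 1 + (0.24×1 + 0.76×2) = 2.76
Species T: 1 + (0.82×1 + 0.18×2.76) = 2.3168
Species U: 1 + 2.76 = 3.76
Species V: 1 + 3.76 = 4.76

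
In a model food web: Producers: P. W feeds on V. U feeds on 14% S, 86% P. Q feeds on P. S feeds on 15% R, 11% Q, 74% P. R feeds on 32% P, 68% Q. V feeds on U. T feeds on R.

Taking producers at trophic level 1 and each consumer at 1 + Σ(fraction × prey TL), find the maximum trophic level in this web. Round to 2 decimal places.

4.19

Q: 1 + 1 = 2
R: 1 + (0.32×1 + 0.68×2) = 2.68
S: 1 + (0.15×2.68 + 0.11×2 + 0.74×1) = 2.362
T: 1 + 2.68 = 3.68
U: 1 + (0.14×2.362 + 0.86×1) = 2.19068
V: 1 + 2.19068 = 3.19068
W: 1 + 3.19068 = 4.19068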